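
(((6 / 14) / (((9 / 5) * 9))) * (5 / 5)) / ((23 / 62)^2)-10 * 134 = -133955320 / 99981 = -1339.81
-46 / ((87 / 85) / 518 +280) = -2025380 / 12328487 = -0.16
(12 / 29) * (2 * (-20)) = -480 / 29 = -16.55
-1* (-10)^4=-10000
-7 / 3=-2.33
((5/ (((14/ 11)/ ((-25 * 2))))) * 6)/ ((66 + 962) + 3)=-1.14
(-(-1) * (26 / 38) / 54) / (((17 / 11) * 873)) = 143 / 15226866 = 0.00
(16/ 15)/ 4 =0.27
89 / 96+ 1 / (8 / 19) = 317 / 96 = 3.30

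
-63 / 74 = -0.85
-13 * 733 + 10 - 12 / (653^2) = -4058987283 / 426409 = -9519.00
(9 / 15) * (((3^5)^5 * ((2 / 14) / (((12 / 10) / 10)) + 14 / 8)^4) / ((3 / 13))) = 506147987585090544759 / 3073280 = 164693092586777.17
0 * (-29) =0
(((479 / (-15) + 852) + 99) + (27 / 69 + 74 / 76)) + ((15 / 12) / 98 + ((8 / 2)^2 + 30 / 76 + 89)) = 2635955239 / 2569560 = 1025.84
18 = 18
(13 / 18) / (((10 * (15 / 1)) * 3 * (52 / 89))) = 89 / 32400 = 0.00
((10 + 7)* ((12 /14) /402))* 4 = 68 /469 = 0.14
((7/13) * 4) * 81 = 2268/13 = 174.46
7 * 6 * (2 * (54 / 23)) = 4536 / 23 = 197.22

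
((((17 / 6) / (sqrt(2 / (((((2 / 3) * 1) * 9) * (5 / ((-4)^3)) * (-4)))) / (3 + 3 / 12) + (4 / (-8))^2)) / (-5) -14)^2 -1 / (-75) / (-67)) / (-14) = -1571893241119 / 171423322350 -455663104 * sqrt(15) / 255855705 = -16.07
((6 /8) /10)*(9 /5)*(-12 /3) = -27 /50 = -0.54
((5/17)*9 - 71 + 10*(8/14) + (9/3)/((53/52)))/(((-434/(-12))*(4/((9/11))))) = -5082723/15054809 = -0.34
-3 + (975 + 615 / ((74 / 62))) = 55029 / 37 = 1487.27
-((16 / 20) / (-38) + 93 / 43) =-8749 / 4085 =-2.14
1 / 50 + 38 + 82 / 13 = 28813 / 650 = 44.33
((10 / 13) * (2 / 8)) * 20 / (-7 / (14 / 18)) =-50 / 117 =-0.43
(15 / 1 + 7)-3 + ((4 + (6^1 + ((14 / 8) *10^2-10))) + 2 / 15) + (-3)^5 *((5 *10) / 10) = -15313 / 15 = -1020.87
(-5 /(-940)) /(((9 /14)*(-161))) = -1 /19458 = -0.00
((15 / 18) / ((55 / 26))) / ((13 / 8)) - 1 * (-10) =338 / 33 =10.24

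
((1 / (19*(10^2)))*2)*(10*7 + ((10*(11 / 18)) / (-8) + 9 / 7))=0.07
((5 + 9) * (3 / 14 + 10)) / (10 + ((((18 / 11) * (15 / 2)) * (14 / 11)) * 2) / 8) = 34606 / 3365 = 10.28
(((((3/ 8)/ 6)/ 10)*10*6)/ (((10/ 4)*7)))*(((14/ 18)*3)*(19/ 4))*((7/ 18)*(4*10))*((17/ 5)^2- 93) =-67697/ 225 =-300.88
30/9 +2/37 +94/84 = 7003/1554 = 4.51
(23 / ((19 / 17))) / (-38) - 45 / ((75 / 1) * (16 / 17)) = -34051 / 28880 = -1.18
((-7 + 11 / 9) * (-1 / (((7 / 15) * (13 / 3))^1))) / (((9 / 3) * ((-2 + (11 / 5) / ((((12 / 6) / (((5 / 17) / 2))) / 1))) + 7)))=1360 / 7371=0.18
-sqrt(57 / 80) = -sqrt(285) / 20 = -0.84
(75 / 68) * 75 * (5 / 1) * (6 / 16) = 155.10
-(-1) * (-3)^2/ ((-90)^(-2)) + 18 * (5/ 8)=291645/ 4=72911.25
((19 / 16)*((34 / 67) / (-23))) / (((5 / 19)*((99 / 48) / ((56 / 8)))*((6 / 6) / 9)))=-257754 / 84755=-3.04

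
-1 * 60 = -60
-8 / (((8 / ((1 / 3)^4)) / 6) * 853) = -0.00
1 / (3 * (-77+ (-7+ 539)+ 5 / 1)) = 1 / 1380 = 0.00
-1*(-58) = 58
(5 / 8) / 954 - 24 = -183163 / 7632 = -24.00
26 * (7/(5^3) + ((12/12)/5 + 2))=7332/125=58.66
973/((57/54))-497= 8071/19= 424.79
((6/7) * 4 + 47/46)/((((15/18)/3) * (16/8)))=12897/1610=8.01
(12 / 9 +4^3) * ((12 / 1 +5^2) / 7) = 1036 / 3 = 345.33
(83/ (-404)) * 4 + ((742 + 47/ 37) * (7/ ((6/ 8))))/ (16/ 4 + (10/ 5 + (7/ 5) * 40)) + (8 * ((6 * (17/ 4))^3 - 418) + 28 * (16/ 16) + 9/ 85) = 129446.17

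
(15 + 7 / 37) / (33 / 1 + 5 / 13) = 3653 / 8029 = 0.45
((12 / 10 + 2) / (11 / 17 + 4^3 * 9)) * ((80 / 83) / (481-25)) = 544 / 46377993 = 0.00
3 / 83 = 0.04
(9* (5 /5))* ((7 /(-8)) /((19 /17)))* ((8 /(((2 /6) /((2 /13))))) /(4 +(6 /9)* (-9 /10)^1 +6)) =-32130 /11609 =-2.77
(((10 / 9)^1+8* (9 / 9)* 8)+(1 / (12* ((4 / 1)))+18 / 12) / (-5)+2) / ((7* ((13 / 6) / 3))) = 48101 / 3640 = 13.21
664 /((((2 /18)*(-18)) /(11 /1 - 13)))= 664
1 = 1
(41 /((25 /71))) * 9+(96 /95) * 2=498741 /475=1049.98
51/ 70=0.73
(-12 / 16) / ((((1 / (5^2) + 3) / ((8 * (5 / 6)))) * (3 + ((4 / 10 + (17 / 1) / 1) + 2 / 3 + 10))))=-1875 / 35416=-0.05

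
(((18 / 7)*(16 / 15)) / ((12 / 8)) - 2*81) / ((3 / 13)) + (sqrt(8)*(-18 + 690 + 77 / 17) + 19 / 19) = -72773 / 105 + 23002*sqrt(2) / 17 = 1220.44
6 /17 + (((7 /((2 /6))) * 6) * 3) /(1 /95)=610476 /17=35910.35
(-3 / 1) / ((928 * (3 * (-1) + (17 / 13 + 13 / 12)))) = 117 / 22040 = 0.01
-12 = -12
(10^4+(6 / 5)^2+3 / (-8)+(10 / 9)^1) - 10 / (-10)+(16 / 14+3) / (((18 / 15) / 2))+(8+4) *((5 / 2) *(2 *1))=126883019 / 12600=10070.08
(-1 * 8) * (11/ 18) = -44/ 9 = -4.89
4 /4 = 1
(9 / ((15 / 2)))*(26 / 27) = 52 / 45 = 1.16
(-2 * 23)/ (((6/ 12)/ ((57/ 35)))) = -5244/ 35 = -149.83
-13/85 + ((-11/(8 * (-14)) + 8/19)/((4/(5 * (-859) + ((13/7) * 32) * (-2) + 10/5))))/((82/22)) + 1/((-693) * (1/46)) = -3163355436623/20557373760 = -153.88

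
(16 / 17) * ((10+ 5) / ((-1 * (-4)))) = 60 / 17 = 3.53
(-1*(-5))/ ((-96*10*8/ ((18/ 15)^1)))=-1/ 1280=-0.00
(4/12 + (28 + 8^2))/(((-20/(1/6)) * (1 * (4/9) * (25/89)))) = -24653/4000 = -6.16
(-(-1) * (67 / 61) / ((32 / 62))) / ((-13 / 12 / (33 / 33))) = -6231 / 3172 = -1.96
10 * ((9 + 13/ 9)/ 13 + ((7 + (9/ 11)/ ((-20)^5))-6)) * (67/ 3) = 497622329449/ 1235520000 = 402.76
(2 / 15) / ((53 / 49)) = 98 / 795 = 0.12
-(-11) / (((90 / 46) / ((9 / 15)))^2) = 5819 / 5625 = 1.03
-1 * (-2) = 2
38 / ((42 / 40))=760 / 21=36.19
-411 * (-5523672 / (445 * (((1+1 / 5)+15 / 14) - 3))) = -10594402896 / 1513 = -7002249.11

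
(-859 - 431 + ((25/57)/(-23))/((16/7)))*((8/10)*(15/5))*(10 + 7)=-92001331/1748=-52632.34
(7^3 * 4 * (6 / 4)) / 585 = 686 / 195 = 3.52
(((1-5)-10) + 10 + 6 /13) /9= -46 /117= -0.39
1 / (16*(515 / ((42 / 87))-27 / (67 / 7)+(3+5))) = 469 / 8044024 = 0.00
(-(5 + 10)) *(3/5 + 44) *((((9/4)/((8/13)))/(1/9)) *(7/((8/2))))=-4931199/128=-38524.99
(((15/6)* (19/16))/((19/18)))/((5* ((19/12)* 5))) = 27/380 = 0.07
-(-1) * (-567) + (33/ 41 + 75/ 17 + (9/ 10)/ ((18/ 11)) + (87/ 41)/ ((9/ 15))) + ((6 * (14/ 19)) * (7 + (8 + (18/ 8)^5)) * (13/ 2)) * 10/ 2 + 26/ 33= 11057808411497/ 1118768640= 9883.91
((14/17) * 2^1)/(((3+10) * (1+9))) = 14/1105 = 0.01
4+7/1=11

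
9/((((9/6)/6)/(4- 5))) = -36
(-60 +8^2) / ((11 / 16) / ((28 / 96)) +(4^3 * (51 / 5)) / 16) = 280 / 3021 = 0.09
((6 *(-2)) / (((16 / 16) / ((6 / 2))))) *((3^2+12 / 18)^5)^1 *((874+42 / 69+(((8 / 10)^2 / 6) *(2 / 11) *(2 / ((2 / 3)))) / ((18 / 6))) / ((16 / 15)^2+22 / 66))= -1361617694248528 / 753687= -1806608969.30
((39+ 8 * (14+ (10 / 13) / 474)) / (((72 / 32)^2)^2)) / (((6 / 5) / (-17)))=-83.47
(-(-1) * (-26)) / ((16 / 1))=-13 / 8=-1.62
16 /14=8 /7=1.14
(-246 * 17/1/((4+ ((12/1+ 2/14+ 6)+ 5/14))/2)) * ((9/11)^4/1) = -12194712/73205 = -166.58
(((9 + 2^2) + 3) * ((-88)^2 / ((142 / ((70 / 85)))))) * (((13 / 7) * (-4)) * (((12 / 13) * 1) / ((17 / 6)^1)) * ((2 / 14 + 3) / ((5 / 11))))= -8635613184 / 718165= -12024.55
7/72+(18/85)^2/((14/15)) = 105797/728280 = 0.15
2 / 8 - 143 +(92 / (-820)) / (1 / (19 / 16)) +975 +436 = 4159423 / 3280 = 1268.12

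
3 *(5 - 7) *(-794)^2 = -3782616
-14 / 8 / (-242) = 0.01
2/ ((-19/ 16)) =-32/ 19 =-1.68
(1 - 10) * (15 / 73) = -135 / 73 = -1.85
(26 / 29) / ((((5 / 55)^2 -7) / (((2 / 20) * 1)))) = -1573 / 122670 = -0.01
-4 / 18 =-2 / 9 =-0.22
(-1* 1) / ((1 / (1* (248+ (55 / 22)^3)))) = -2109 / 8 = -263.62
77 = 77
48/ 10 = 24/ 5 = 4.80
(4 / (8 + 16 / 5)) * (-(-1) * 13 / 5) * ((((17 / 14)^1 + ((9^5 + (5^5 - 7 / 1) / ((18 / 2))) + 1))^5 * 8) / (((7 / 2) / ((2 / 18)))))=305240890471138707307175942954103125 / 1750658061852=174357801287721520741929.30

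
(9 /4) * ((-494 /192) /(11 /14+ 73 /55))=-285285 /104128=-2.74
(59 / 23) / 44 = 59 / 1012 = 0.06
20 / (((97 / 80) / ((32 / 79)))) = 51200 / 7663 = 6.68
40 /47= 0.85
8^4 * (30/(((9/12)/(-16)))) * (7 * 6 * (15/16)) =-103219200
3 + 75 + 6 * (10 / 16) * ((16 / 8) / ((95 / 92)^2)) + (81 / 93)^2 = 148815891 / 1734605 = 85.79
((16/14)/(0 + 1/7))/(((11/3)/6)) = 144/11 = 13.09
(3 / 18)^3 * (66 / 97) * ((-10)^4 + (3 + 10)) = 110143 / 3492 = 31.54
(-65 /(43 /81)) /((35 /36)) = -37908 /301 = -125.94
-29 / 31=-0.94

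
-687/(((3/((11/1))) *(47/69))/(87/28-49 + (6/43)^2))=8782843641/51772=169644.67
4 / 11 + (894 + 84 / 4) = 10069 / 11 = 915.36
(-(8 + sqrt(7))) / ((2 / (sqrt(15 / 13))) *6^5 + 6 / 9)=-93312 *sqrt(195) / 2358180859- 11664 *sqrt(1365) / 2358180859 + 15 *sqrt(7) / 4716361718 + 60 / 2358180859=-0.00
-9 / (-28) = 9 / 28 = 0.32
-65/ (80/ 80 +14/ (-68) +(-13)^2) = -2210/ 5773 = -0.38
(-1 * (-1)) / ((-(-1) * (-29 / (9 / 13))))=-9 / 377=-0.02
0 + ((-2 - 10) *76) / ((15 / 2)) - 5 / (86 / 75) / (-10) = -104201 / 860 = -121.16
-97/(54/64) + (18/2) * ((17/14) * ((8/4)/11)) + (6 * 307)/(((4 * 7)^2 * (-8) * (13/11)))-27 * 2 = -2024769739/12108096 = -167.22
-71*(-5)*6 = 2130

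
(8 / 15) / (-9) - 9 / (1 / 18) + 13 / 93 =-677633 / 4185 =-161.92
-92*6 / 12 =-46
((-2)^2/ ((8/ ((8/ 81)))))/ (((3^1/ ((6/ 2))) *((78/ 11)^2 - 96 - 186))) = -242/ 1135539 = -0.00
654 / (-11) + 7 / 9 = -58.68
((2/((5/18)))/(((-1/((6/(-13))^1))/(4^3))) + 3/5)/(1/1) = 13863/65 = 213.28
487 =487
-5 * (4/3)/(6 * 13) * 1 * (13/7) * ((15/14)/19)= -25/2793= -0.01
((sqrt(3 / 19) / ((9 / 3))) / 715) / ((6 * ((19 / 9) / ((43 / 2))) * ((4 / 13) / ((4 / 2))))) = 0.00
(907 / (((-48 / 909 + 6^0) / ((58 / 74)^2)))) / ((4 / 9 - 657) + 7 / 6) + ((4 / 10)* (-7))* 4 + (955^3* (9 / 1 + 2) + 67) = 222039239421099864674 / 23175383455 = 9580822679.90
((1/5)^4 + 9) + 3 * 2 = 9376/625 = 15.00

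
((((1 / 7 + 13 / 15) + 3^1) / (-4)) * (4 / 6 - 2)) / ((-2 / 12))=-842 / 105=-8.02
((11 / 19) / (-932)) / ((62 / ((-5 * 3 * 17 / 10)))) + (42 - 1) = 90028033 / 2195792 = 41.00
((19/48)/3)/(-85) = -19/12240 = -0.00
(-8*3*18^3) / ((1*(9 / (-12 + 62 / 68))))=2931552 / 17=172444.24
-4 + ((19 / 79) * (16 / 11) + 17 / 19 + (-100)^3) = -16511045495 / 16511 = -1000002.76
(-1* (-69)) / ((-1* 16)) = -69 / 16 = -4.31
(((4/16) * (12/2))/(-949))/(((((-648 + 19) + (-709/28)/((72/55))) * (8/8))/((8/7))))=3456/1240398991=0.00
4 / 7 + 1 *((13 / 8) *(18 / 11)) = 995 / 308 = 3.23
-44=-44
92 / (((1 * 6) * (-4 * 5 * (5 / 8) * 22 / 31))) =-1426 / 825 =-1.73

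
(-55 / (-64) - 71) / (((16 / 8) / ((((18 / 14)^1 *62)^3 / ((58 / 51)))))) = -4972014555021 / 318304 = -15620333.25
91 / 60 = 1.52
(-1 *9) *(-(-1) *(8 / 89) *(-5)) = 360 / 89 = 4.04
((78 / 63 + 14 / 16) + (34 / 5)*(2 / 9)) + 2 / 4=10393 / 2520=4.12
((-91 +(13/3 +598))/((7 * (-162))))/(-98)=767/166698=0.00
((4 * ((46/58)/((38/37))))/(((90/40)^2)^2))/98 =217856/177140439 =0.00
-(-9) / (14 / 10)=45 / 7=6.43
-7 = -7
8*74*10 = 5920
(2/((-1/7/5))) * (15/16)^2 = -7875/128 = -61.52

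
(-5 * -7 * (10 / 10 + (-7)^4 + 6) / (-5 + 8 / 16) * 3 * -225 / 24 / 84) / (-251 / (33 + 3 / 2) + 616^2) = 865375 / 52363924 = 0.02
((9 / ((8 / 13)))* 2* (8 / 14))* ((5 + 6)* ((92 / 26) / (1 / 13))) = 59202 / 7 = 8457.43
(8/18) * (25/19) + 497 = 85087/171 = 497.58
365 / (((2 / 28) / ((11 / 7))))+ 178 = 8208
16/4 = 4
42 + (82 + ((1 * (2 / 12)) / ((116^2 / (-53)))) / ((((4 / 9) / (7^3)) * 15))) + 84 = 111935741 / 538240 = 207.97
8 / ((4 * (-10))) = -1 / 5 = -0.20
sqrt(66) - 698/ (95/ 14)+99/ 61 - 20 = -702587/ 5795+sqrt(66) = -113.12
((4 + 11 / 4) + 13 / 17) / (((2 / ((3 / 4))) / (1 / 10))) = 1533 / 5440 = 0.28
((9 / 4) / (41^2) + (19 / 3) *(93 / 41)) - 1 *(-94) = 728661 / 6724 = 108.37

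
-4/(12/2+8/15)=-30/49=-0.61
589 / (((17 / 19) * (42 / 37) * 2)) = 414067 / 1428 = 289.96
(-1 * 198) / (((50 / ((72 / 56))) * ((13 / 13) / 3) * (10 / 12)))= -16038 / 875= -18.33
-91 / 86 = -1.06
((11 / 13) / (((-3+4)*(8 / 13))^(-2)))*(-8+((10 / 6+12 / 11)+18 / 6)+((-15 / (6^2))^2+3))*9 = 5900 / 2197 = 2.69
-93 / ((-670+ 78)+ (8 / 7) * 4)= 651 / 4112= 0.16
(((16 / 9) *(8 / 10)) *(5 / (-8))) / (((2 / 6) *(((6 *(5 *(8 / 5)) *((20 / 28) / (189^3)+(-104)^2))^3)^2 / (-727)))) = 3703278237574490700934865411241549402868366749 / 37405089287399953472319599821485890545832199658672917682481635181348192780288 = 0.00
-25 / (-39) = 25 / 39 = 0.64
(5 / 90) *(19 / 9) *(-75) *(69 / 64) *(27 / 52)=-32775 / 6656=-4.92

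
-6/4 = -3/2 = -1.50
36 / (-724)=-9 / 181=-0.05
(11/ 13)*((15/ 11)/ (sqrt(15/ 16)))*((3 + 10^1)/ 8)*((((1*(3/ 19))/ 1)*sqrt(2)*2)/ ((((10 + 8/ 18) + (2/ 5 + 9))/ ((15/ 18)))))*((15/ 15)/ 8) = 225*sqrt(30)/ 271472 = 0.00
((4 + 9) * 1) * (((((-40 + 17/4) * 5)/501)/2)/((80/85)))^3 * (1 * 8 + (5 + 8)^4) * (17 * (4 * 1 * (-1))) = 3779470392720719125/21976667652096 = 171976.50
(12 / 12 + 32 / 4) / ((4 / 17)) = 153 / 4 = 38.25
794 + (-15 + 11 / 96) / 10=760811 / 960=792.51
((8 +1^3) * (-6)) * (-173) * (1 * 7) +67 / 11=65400.09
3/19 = 0.16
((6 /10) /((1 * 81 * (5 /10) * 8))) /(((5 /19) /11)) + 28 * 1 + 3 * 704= 5778209 /2700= 2140.08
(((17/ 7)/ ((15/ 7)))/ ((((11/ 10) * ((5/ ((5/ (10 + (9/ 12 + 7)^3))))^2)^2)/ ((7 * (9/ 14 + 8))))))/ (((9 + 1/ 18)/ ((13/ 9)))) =81570824192/ 419347207466907800169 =0.00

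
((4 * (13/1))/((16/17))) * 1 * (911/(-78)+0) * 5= -77435/24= -3226.46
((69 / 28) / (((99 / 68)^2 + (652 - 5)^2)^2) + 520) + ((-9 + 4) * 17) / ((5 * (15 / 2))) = 203681975132512409224058 / 393410974373886576345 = 517.73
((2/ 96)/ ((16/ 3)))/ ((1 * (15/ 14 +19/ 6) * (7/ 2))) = 3/ 11392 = 0.00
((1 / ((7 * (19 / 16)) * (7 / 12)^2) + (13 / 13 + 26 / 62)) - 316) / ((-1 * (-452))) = -15870590 / 22829051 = -0.70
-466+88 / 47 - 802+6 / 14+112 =-379567 / 329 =-1153.70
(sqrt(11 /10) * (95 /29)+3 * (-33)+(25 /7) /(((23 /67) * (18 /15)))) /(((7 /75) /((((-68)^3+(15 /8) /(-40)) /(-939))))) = -43899241565225 /135456384+329611525 * sqrt(110) /280448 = -311757.27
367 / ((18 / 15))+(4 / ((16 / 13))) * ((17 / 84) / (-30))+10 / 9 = 3093779 / 10080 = 306.92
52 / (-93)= -52 / 93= -0.56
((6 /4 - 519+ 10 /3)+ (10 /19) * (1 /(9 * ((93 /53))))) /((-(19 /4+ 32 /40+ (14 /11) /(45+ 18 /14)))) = 5396333250 /58541299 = 92.18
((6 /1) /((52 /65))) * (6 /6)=15 /2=7.50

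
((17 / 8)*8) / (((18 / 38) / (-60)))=-6460 / 3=-2153.33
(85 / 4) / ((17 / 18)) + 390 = 825 / 2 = 412.50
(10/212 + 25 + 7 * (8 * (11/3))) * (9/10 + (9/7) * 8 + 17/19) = 1177084487/422940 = 2783.10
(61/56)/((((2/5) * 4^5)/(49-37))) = 915/28672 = 0.03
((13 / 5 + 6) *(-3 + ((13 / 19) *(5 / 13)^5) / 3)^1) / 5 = -209874658 / 40699425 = -5.16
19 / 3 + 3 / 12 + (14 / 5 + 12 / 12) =623 / 60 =10.38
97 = 97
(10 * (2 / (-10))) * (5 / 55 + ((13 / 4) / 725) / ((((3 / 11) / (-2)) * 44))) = -17257 / 95700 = -0.18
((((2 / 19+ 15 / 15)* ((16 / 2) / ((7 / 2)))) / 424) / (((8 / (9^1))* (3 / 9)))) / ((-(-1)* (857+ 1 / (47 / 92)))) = 1269 / 54204796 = 0.00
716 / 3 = 238.67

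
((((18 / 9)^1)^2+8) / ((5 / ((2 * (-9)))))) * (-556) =120096 / 5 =24019.20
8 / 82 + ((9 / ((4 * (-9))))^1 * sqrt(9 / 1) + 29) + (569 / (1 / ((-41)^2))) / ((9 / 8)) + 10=1254970169 / 1476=850250.79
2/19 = 0.11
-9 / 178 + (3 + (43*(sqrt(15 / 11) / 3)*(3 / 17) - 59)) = -9977 / 178 + 43*sqrt(165) / 187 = -53.10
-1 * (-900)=900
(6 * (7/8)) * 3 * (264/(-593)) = -4158/593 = -7.01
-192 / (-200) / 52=6 / 325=0.02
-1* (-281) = 281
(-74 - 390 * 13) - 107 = -5251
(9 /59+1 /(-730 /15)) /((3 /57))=21603 /8614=2.51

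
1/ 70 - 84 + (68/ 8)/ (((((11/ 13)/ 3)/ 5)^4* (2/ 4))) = 1720535669311/ 1024870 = 1678784.30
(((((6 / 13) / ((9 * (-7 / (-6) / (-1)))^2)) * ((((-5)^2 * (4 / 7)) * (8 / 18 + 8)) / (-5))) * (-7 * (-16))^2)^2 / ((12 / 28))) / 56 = 1211314995200 / 18110547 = 66884.51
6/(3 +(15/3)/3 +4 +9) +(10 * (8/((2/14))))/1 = 29698/53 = 560.34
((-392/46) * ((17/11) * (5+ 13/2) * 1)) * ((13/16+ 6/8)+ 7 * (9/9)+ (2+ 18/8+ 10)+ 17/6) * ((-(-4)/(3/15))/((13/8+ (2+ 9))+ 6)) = -20508460/4917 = -4170.93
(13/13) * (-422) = -422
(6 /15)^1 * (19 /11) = 38 /55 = 0.69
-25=-25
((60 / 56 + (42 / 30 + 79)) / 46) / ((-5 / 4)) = -5703 / 4025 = -1.42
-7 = -7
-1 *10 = -10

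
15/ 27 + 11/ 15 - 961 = -43187/ 45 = -959.71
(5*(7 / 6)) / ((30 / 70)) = 245 / 18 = 13.61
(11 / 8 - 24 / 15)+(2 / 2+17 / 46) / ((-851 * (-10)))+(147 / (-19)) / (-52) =-14707347 / 193381240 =-0.08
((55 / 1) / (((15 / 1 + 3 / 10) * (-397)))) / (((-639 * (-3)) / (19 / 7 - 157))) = 22000 / 30188277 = 0.00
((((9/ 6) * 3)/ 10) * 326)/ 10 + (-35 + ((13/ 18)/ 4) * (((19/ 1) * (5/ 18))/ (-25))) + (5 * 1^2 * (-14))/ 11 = -9527197/ 356400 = -26.73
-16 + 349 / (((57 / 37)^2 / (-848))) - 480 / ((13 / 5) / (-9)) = -5197555136 / 42237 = -123056.92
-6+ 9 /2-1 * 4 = -11 /2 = -5.50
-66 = -66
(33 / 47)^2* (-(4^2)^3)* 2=-8921088 / 2209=-4038.52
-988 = -988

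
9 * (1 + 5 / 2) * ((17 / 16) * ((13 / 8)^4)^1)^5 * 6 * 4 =5100038530746565250018979905373 / 302231454903657293676544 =16874611.98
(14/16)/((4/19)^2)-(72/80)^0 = 2399/128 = 18.74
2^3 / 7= 8 / 7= 1.14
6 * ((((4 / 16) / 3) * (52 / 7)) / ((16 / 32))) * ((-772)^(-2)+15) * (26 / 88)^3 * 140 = 1276642569605 / 3173018816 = 402.34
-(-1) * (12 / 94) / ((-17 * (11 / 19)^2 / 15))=-32490 / 96679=-0.34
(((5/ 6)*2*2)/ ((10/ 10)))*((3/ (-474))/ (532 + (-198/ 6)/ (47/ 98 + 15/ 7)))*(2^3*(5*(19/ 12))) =-24415/ 9491139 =-0.00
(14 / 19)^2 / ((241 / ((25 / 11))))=4900 / 957011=0.01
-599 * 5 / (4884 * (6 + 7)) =-2995 / 63492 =-0.05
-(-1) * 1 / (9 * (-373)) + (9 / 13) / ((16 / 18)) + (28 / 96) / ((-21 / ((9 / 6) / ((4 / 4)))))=529079 / 698256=0.76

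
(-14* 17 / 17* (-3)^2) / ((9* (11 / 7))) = -8.91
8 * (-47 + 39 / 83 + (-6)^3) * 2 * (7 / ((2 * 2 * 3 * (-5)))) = 122024 / 249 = 490.06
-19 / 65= -0.29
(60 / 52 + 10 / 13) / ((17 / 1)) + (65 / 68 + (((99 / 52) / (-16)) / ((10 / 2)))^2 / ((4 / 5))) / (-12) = 94348583 / 2824273920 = 0.03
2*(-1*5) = -10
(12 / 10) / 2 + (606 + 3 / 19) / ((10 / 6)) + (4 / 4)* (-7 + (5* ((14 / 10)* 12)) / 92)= 782684 / 2185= 358.21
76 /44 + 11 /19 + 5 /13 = 7311 /2717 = 2.69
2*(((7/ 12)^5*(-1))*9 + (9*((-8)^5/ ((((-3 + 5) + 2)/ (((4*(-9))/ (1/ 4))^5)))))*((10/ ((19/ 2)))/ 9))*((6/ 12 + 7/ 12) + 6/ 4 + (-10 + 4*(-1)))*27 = -38425248758321243255539/ 116736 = -329163657811825343.13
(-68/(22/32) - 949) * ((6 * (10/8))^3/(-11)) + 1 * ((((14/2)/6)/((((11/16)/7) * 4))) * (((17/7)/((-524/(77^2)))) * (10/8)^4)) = 973653312875/24347136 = 39990.47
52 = 52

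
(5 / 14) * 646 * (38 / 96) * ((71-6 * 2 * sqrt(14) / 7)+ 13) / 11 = 30685 / 44-30685 * sqrt(14) / 2156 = 644.13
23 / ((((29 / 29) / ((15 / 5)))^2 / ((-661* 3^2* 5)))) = -6157215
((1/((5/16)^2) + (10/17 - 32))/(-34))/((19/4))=17996/137275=0.13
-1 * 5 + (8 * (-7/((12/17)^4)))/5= -649447/12960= -50.11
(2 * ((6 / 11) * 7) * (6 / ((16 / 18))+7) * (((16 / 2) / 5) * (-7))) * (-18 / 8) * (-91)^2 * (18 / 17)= 394407468 / 17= 23200439.29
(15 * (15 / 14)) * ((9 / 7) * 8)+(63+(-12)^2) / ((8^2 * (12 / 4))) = 521781 / 3136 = 166.38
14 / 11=1.27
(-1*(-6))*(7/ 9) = 14/ 3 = 4.67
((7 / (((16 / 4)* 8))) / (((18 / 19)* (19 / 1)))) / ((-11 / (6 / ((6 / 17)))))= -119 / 6336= -0.02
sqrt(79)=8.89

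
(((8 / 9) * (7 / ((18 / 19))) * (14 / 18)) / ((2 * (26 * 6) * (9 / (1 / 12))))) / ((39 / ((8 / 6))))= 931 / 179627058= 0.00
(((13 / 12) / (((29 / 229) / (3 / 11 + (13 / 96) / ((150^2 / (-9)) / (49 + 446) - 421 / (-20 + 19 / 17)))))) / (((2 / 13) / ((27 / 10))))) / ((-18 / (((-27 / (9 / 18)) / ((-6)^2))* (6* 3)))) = 18852895816443 / 298369223680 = 63.19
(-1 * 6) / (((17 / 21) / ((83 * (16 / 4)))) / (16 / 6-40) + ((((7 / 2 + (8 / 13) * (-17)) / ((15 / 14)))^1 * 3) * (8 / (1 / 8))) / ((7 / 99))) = 101512320 / 298502444113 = 0.00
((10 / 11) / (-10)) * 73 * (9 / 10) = -657 / 110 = -5.97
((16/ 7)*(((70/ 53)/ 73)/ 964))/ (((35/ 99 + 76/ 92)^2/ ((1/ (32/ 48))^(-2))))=23043240/ 1681774633421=0.00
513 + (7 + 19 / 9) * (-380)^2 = 11845417 / 9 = 1316157.44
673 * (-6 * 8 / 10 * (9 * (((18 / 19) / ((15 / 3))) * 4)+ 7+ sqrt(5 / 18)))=-21207576 / 475-2692 * sqrt(10) / 5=-46350.10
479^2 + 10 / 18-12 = 2064866 / 9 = 229429.56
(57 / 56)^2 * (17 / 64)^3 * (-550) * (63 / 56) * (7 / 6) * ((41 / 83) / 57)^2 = -6813471225 / 6472381497344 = -0.00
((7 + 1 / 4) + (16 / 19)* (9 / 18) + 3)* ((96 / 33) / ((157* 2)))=0.10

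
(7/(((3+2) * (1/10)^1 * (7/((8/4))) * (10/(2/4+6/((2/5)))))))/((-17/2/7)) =-434/85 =-5.11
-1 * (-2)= 2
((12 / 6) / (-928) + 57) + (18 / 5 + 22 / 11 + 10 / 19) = 2782513 / 44080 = 63.12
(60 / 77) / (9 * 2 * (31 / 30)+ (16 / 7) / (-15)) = 900 / 21307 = 0.04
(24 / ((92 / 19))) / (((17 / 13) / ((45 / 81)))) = 2470 / 1173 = 2.11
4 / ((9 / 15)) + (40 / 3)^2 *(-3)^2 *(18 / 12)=7220 / 3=2406.67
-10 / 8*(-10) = 25 / 2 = 12.50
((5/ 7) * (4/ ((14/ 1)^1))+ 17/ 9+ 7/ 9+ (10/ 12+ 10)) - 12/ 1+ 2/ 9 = 1699/ 882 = 1.93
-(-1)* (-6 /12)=-1 /2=-0.50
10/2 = 5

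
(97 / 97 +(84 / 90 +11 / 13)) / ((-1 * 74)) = -271 / 7215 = -0.04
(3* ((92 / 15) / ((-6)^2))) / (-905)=-23 / 40725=-0.00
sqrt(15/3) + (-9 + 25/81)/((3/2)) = -1408/243 + sqrt(5) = -3.56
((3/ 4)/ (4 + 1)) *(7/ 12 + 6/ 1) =79/ 80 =0.99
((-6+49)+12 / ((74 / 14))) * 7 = 11725 / 37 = 316.89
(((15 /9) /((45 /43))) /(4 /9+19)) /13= 43 /6825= 0.01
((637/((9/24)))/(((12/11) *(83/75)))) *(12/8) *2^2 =700700/83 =8442.17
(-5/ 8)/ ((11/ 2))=-5/ 44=-0.11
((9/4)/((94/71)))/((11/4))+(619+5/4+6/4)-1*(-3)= 1293261/2068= 625.37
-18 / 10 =-9 / 5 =-1.80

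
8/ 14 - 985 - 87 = -7500/ 7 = -1071.43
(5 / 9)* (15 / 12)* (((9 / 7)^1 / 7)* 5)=125 / 196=0.64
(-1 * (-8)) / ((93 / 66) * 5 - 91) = -176 / 1847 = -0.10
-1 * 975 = -975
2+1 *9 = 11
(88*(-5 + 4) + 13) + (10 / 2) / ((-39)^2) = -114070 / 1521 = -75.00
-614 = -614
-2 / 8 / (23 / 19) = -19 / 92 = -0.21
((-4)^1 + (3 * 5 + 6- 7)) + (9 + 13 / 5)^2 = 3614 / 25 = 144.56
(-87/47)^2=7569/2209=3.43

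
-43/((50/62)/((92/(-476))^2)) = -705157/354025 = -1.99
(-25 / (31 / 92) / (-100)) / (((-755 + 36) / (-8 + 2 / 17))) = 3082 / 378913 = 0.01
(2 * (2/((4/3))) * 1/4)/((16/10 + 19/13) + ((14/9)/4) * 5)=1755/11714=0.15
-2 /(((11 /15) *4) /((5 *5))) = -375 /22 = -17.05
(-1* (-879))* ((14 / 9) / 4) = 2051 / 6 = 341.83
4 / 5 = 0.80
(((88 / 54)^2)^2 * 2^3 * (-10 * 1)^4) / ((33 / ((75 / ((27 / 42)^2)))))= 133568512000000 / 43046721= 3102873.09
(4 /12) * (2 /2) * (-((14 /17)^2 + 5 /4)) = -743 /1156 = -0.64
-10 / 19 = -0.53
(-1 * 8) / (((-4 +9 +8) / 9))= -72 / 13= -5.54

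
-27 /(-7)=27 /7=3.86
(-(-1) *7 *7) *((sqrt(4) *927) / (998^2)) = 45423 / 498002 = 0.09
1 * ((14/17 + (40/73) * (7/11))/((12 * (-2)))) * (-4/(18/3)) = 889/27302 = 0.03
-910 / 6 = -455 / 3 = -151.67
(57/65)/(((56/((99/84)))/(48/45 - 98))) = -1.79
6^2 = 36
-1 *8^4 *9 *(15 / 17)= -552960 / 17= -32527.06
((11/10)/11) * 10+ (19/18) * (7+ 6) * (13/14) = 3463/252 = 13.74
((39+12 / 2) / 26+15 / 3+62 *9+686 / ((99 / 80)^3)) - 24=22773465641 / 25227774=902.71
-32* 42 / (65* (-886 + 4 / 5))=672 / 28769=0.02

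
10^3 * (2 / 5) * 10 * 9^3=2916000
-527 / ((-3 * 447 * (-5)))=-527 / 6705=-0.08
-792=-792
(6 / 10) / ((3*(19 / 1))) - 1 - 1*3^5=-23179 / 95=-243.99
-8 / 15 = -0.53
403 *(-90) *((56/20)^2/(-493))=1421784/2465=576.79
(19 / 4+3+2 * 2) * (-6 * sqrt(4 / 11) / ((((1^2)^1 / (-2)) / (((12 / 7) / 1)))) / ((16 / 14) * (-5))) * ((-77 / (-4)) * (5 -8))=8883 * sqrt(11) / 20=1473.08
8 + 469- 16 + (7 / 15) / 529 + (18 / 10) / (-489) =119251217 / 258681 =461.00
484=484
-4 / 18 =-2 / 9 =-0.22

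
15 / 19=0.79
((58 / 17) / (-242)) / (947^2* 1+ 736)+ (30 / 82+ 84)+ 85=12820360450171 / 75696252665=169.37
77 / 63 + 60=551 / 9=61.22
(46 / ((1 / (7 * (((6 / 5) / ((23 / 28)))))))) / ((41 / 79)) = 185808 / 205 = 906.38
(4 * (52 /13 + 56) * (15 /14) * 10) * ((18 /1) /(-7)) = -324000 /49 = -6612.24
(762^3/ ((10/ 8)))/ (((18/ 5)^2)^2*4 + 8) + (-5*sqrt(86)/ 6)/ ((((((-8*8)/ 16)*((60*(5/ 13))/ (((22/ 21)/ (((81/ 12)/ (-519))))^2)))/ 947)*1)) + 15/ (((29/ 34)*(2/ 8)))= 89166332398*sqrt(86)/ 1607445 + 802050295020/ 1540277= 1035133.67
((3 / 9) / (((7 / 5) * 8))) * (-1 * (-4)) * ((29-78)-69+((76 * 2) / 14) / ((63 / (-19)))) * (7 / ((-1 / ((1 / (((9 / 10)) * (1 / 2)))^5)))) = 427856000000 / 78121827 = 5476.78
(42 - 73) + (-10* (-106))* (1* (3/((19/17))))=2814.26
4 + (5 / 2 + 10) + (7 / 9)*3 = 113 / 6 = 18.83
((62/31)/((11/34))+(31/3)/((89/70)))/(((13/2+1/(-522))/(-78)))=-71297109/415096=-171.76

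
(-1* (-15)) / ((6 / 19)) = 95 / 2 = 47.50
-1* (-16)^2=-256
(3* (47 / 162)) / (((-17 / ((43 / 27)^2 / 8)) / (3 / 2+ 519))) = -30155341 / 3569184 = -8.45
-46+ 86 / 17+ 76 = 596 / 17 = 35.06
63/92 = 0.68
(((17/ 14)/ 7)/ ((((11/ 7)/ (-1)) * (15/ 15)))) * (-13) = 221/ 154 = 1.44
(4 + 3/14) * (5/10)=59/28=2.11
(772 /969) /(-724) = -193 /175389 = -0.00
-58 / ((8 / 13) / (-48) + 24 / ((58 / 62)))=-131196 / 58003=-2.26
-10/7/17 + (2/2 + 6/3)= 347/119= 2.92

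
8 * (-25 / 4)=-50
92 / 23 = 4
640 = 640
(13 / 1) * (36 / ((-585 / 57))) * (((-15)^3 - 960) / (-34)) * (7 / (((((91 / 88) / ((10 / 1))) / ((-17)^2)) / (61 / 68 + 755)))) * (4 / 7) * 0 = 0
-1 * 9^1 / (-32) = 9 / 32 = 0.28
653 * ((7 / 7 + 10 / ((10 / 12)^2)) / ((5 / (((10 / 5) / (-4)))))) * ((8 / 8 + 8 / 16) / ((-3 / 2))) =50281 / 50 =1005.62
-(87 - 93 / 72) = -85.71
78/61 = 1.28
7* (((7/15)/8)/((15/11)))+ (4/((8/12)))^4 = 2333339/1800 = 1296.30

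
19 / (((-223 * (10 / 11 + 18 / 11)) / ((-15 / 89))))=0.01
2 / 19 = 0.11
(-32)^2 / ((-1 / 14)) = -14336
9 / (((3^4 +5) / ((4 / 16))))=9 / 344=0.03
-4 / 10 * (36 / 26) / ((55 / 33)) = -108 / 325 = -0.33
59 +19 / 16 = 963 / 16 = 60.19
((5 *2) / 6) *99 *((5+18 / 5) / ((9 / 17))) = 8041 / 3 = 2680.33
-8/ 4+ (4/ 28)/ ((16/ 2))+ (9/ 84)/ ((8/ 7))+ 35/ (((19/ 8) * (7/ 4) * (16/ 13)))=21083/ 4256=4.95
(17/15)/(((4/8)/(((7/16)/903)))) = 17/15480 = 0.00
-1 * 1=-1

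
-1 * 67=-67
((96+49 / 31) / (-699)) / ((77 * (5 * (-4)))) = 55 / 606732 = 0.00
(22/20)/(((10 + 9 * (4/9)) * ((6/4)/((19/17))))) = 209/3570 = 0.06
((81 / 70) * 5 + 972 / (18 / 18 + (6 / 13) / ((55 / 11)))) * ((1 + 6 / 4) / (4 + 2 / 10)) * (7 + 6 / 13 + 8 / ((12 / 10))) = 1362609225 / 180908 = 7532.06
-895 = -895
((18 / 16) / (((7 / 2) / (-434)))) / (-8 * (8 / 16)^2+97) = -279 / 190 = -1.47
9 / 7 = 1.29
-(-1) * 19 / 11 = 19 / 11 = 1.73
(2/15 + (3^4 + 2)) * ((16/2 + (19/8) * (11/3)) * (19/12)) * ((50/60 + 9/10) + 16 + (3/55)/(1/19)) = 29424265621/712800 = 41279.83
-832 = -832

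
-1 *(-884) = 884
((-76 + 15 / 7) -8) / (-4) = 20.46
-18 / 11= -1.64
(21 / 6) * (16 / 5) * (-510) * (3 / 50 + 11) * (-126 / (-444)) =-16583364 / 925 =-17927.96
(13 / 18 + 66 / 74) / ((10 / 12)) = 215 / 111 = 1.94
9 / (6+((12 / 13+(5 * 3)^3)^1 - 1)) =117 / 43952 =0.00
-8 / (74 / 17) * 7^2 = -3332 / 37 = -90.05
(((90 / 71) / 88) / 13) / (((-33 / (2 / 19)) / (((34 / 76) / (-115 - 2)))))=0.00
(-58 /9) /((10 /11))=-7.09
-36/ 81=-4/ 9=-0.44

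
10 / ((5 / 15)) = 30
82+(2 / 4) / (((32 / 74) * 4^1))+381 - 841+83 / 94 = -2266997 / 6016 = -376.83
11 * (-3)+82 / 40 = -619 / 20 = -30.95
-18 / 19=-0.95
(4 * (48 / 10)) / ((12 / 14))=112 / 5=22.40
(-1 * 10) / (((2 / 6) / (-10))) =300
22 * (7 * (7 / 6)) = 179.67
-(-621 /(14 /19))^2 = -139216401 /196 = -710287.76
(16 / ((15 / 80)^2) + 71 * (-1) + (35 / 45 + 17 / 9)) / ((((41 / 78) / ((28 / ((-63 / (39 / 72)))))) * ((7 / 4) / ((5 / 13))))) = -905060 / 23247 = -38.93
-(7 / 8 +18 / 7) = -193 / 56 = -3.45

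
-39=-39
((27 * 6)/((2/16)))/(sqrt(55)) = 1296 * sqrt(55)/55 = 174.75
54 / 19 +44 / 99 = 562 / 171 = 3.29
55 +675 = 730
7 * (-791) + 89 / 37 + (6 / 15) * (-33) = -1026342 / 185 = -5547.79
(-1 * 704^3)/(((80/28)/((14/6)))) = -4274192384/15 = -284946158.93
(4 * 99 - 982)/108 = -293/54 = -5.43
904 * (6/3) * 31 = 56048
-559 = -559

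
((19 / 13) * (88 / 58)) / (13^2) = 0.01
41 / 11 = 3.73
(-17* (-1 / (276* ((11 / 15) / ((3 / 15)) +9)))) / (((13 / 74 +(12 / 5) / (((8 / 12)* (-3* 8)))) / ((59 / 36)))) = 185555 / 597816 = 0.31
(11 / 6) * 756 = 1386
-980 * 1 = -980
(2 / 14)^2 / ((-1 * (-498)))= 0.00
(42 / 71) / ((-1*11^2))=-42 / 8591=-0.00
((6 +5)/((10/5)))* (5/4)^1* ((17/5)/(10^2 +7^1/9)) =1683/7256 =0.23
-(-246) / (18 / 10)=410 / 3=136.67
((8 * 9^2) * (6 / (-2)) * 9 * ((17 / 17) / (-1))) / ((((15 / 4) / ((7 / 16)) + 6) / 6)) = 122472 / 17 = 7204.24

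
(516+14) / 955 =106 / 191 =0.55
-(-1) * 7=7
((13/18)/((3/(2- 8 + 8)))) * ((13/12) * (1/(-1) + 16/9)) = 1183/2916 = 0.41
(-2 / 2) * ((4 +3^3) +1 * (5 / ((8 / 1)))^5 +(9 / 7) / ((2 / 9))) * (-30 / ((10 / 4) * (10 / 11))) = 55833591 / 114688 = 486.83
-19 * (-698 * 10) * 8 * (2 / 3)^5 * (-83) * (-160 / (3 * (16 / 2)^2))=7044774400 / 729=9663613.72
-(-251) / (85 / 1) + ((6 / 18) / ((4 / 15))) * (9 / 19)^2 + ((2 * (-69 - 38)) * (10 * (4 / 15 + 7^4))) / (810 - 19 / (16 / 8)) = -3782445921553 / 589520220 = -6416.14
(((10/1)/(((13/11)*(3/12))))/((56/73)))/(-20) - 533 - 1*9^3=-1264.21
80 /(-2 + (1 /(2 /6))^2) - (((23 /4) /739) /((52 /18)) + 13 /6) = 14944145 /1613976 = 9.26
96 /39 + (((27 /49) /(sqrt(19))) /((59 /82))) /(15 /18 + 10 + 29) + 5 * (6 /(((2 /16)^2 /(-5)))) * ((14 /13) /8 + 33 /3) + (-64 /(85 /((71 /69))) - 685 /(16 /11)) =-107361.55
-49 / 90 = -0.54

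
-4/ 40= -1/ 10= -0.10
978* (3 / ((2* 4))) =1467 / 4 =366.75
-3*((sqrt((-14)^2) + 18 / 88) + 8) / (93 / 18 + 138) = -0.47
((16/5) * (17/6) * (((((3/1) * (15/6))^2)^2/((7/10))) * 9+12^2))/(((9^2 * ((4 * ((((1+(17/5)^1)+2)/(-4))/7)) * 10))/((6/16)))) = -4318357/23040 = -187.43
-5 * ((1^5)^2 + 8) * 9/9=-45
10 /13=0.77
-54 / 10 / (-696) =9 / 1160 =0.01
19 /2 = 9.50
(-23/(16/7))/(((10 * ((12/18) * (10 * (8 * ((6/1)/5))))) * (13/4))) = -161/33280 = -0.00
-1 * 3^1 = -3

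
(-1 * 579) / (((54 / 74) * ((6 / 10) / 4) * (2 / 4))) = -10579.26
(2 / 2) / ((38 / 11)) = 11 / 38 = 0.29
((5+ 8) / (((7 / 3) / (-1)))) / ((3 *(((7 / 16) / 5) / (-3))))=63.67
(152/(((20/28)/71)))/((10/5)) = 37772/5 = 7554.40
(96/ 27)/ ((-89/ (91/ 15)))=-2912/ 12015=-0.24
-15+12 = -3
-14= -14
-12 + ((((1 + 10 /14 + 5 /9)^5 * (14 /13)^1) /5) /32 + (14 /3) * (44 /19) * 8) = 16132731730769 /215500506480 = 74.86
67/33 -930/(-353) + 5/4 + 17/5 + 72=18944737/232980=81.31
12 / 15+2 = 14 / 5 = 2.80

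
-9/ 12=-3/ 4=-0.75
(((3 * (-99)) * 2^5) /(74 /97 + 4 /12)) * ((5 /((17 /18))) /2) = -11314080 /493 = -22949.45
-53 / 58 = -0.91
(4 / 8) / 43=1 / 86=0.01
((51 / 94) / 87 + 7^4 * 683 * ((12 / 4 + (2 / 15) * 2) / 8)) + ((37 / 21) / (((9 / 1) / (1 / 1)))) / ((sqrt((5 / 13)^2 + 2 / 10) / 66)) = 5291 * sqrt(30) / 1323 + 109522866941 / 163560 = 669640.80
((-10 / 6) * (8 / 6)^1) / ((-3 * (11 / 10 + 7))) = 200 / 2187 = 0.09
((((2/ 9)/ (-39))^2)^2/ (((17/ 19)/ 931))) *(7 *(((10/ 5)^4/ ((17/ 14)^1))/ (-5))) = -443781632/ 21932912849445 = -0.00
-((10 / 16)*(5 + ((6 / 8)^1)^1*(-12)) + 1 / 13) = 63 / 26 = 2.42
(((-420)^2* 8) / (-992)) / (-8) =11025 / 62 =177.82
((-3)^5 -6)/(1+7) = -249/8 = -31.12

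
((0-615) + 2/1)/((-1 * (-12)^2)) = 613/144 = 4.26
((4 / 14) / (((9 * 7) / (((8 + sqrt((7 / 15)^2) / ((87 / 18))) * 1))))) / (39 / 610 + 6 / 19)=5442664 / 56284389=0.10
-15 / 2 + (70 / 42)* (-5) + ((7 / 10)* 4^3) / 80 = -2291 / 150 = -15.27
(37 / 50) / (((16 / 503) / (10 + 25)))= 130277 / 160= 814.23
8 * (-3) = -24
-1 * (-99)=99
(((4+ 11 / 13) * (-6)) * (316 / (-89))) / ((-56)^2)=2133 / 64792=0.03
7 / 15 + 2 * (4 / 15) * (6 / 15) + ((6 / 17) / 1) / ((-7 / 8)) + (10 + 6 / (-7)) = 28023 / 2975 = 9.42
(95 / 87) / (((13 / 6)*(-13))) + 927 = 4543037 / 4901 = 926.96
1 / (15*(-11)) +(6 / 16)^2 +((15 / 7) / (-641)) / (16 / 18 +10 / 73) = 2096686699 / 15967976640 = 0.13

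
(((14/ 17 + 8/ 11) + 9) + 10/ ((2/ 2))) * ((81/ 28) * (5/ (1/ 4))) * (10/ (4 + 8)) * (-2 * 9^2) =-30016575/ 187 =-160516.44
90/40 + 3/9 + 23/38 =727/228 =3.19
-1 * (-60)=60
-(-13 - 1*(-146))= -133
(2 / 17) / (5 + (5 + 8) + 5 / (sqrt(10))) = 72 / 10931 - 2 * sqrt(10) / 10931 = 0.01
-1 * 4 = -4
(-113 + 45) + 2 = -66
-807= -807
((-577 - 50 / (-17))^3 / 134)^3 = -802874865030048894969323817397438239 / 285334763990937688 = -2813799670956141977.47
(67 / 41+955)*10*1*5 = 1961100 / 41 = 47831.71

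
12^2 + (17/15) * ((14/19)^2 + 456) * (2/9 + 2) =12610784/9747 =1293.81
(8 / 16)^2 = 0.25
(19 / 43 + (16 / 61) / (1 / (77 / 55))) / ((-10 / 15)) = -31833 / 26230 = -1.21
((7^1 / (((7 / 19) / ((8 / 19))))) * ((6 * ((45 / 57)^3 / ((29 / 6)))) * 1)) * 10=9720000 / 198911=48.87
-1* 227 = -227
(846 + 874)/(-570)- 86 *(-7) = 34142/57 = 598.98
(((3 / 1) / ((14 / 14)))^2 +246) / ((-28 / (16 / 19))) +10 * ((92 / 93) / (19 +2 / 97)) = -32629556 / 4564161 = -7.15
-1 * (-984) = 984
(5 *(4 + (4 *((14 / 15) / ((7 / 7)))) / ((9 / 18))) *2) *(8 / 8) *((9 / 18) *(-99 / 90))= -946 / 15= -63.07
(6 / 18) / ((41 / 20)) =20 / 123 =0.16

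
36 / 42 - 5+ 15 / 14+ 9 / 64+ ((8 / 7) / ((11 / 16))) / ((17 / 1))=-237339 / 83776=-2.83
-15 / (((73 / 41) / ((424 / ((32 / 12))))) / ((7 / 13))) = -721.28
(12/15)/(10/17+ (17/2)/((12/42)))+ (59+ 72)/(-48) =-1338209/495120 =-2.70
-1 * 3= -3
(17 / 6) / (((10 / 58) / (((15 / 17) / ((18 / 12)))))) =29 / 3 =9.67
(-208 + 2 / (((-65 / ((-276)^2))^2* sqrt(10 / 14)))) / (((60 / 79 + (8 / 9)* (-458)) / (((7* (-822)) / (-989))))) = 212736888 / 71434481-516081100356864* sqrt(35) / 65611017875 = -46531.54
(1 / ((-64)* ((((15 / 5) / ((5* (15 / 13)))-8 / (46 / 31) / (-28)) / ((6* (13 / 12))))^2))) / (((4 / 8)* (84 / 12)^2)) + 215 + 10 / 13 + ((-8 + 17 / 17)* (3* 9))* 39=-97935125056021 / 13687105536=-7155.28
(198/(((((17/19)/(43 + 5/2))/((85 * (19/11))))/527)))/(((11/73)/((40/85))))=26763052680/11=2433004789.09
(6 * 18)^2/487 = 23.95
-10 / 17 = -0.59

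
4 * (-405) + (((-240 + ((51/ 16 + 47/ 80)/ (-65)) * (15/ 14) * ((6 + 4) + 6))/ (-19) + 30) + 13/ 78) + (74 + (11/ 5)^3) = -1935401131/ 1296750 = -1492.50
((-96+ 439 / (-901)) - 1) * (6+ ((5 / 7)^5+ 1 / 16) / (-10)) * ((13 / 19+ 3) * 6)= -12876.35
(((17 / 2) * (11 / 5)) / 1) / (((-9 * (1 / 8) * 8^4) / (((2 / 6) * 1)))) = -0.00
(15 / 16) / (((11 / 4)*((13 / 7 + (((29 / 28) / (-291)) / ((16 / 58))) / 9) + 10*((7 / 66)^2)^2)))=0.18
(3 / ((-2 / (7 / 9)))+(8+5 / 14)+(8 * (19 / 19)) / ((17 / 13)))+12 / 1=9035 / 357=25.31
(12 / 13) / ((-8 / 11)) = -33 / 26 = -1.27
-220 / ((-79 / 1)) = 220 / 79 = 2.78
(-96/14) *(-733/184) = 27.32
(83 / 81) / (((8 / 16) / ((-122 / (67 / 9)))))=-20252 / 603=-33.59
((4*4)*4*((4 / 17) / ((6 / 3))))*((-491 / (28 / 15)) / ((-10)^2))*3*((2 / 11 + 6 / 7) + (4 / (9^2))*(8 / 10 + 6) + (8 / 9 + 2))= -522274736 / 2061675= -253.33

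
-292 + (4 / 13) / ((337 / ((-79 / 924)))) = -295507291 / 1012011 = -292.00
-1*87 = -87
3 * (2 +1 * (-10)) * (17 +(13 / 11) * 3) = -5424 / 11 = -493.09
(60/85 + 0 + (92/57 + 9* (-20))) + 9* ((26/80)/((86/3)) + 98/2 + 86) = 3458100839/3333360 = 1037.42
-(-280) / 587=280 / 587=0.48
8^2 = 64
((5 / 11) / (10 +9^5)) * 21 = 15 / 92807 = 0.00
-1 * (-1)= 1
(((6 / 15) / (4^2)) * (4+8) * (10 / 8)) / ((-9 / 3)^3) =-1 / 72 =-0.01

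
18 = 18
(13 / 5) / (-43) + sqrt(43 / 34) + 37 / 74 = 189 / 430 + sqrt(1462) / 34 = 1.56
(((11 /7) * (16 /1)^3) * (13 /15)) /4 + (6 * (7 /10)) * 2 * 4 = 29992 /21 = 1428.19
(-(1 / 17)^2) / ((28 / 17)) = -1 / 476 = -0.00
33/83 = 0.40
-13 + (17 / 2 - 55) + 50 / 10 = -109 / 2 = -54.50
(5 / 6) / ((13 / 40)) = 100 / 39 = 2.56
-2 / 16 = -1 / 8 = -0.12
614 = 614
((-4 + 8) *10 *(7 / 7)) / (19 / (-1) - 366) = -8 / 77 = -0.10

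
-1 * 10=-10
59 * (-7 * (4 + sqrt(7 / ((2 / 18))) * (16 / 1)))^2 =1110144 * sqrt(7) + 46672304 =49609468.94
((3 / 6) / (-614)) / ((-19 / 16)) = 4 / 5833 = 0.00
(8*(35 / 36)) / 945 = 2 / 243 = 0.01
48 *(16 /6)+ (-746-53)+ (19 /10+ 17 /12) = -40061 /60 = -667.68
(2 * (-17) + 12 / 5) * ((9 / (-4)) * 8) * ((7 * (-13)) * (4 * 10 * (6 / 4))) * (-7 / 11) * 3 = 65218608 / 11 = 5928964.36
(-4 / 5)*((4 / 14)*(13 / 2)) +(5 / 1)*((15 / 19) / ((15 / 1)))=-813 / 665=-1.22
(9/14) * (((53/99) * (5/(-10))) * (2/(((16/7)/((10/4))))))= -265/704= -0.38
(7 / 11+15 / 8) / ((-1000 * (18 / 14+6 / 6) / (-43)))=66521 / 1408000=0.05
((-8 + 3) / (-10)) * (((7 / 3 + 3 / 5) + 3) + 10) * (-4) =-478 / 15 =-31.87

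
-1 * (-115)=115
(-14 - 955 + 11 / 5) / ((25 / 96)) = -464064 / 125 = -3712.51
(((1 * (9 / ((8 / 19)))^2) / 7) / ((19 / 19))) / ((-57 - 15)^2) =361 / 28672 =0.01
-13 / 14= -0.93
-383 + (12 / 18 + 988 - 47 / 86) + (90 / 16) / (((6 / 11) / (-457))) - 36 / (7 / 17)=-4195.12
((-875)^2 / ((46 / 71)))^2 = 2954941650390625 / 2116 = 1396475260108.99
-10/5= -2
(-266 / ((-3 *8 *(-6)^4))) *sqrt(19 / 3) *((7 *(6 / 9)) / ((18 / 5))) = 4655 *sqrt(57) / 1259712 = 0.03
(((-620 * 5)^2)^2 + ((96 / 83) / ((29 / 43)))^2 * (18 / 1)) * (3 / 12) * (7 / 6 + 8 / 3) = 1538284998962969339872 / 17380947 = 88504095833384.07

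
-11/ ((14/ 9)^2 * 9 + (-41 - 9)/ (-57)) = -1881/ 3874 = -0.49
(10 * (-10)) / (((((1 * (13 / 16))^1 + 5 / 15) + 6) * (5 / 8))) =-7680 / 343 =-22.39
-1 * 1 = -1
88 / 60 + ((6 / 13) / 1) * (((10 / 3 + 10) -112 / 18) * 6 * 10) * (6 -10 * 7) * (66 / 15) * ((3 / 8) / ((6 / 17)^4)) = -2351948786 / 1755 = -1340141.76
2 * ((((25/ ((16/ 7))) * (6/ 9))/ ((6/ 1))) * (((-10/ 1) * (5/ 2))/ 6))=-4375/ 432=-10.13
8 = 8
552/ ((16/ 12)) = 414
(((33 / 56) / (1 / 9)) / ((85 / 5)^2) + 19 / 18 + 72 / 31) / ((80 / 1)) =15336283 / 361226880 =0.04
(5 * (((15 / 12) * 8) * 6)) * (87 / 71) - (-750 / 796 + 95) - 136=3886827 / 28258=137.55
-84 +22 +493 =431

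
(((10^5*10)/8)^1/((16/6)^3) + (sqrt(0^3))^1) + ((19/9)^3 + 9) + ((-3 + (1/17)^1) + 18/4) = 5244134219/793152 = 6611.76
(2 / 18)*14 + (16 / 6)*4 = 110 / 9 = 12.22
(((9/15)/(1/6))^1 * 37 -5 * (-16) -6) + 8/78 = 40424/195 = 207.30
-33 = -33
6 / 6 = 1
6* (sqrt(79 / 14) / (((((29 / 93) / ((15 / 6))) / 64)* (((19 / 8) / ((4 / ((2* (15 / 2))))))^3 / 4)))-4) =-24 + 130023424* sqrt(1106) / 104428275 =17.41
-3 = -3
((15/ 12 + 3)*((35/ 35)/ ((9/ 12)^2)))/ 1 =68/ 9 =7.56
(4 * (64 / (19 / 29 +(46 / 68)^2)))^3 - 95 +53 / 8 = 5056781943512792964997 / 415327913181000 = 12175396.31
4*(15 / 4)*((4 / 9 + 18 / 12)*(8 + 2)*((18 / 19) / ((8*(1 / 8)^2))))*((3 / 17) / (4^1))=31500 / 323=97.52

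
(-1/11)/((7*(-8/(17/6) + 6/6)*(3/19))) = 323/7161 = 0.05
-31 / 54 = -0.57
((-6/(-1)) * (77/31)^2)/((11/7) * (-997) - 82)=-83006/3696967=-0.02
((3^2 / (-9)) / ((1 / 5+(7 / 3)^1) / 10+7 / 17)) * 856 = -136425 / 106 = -1287.03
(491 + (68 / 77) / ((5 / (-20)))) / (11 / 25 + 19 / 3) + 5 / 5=2854241 / 39116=72.97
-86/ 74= -43/ 37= -1.16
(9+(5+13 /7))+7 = 160 /7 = 22.86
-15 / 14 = -1.07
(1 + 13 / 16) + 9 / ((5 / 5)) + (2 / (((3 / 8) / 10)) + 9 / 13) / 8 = 10961 / 624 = 17.57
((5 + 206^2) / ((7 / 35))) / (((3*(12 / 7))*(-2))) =-495145 / 24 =-20631.04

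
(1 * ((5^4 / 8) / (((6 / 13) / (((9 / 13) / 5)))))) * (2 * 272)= 12750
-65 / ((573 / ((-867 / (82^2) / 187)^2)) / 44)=-0.00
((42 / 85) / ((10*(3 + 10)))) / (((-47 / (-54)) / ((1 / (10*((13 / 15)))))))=1701 / 3375775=0.00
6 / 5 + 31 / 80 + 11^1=12.59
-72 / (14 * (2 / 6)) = -108 / 7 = -15.43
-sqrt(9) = -3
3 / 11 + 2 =25 / 11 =2.27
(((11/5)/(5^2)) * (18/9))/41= 22/5125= 0.00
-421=-421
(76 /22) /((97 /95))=3610 /1067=3.38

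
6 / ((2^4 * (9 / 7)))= 7 / 24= 0.29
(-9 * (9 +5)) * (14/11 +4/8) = -2457/11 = -223.36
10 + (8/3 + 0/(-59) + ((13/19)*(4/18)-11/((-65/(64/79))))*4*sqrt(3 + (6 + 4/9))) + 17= 33.22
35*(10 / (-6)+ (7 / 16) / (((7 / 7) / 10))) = 2275 / 24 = 94.79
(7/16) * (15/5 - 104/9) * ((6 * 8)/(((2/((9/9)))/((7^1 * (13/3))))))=-49049/18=-2724.94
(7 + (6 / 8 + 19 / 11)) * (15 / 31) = 6255 / 1364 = 4.59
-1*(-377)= 377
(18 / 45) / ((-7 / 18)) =-36 / 35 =-1.03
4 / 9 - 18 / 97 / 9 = 370 / 873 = 0.42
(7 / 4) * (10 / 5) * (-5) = -35 / 2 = -17.50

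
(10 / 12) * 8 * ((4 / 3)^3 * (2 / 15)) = 512 / 243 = 2.11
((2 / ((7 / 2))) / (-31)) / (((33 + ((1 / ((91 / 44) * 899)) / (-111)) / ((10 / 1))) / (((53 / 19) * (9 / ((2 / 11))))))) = -199610190 / 2588027677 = -0.08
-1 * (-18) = 18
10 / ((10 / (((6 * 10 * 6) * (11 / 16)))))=495 / 2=247.50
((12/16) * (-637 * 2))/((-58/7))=13377/116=115.32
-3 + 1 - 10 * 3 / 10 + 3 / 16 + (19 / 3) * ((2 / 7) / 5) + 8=5963 / 1680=3.55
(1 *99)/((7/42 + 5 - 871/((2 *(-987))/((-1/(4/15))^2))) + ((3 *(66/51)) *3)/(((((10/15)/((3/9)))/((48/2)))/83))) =53155872/6234723175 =0.01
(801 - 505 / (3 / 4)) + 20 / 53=20359 / 159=128.04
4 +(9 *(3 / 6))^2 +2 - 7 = 77 / 4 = 19.25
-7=-7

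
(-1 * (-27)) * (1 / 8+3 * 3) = 1971 / 8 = 246.38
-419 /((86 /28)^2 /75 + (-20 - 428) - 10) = 6159300 /6730751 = 0.92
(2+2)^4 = 256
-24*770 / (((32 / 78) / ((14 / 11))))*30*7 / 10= -1203930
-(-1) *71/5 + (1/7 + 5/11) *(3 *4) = 8227/385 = 21.37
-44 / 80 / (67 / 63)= -693 / 1340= -0.52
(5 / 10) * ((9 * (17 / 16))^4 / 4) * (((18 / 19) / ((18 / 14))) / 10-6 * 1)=-308513461203 / 49807360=-6194.13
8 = 8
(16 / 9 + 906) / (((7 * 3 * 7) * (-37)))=-8170 / 48951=-0.17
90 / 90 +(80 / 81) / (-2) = 41 / 81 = 0.51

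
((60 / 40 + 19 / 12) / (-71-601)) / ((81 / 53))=-1961 / 653184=-0.00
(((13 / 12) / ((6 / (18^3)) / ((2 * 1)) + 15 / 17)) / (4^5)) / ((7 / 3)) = 53703 / 104570368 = 0.00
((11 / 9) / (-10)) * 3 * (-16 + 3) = 143 / 30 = 4.77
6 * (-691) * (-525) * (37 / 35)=2301030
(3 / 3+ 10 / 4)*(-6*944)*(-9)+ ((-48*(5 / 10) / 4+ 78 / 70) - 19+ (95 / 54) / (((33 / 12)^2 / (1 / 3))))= 61194765524 / 343035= 178392.19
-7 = -7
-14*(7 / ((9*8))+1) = -553 / 36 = -15.36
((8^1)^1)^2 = 64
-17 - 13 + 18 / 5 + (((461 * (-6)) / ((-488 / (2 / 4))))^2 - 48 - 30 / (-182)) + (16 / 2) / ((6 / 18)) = -4572983913 / 108355520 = -42.20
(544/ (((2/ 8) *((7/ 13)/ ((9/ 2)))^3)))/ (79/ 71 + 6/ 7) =30930350256/ 47971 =644771.85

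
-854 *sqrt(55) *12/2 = -5124 *sqrt(55) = -38000.60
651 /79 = 8.24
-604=-604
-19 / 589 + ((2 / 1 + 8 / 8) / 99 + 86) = 87976 / 1023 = 86.00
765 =765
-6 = -6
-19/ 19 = -1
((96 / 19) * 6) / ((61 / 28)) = 16128 / 1159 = 13.92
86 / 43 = 2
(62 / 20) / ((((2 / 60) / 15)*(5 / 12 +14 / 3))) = 16740 / 61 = 274.43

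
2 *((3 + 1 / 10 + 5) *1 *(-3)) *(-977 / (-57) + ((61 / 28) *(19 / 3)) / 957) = -707446251 / 848540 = -833.72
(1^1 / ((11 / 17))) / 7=17 / 77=0.22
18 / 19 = 0.95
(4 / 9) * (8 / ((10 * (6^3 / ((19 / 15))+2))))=152 / 73755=0.00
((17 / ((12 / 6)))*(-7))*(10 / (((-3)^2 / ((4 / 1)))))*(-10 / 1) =23800 / 9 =2644.44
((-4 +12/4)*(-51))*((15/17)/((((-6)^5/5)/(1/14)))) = -25/12096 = -0.00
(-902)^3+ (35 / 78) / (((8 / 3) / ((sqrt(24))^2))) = -19080640903 / 26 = -733870803.96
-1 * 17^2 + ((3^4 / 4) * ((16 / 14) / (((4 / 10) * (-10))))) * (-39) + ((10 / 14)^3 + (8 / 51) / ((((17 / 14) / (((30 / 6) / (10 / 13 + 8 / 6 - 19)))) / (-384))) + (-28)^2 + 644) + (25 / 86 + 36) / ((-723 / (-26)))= 5609251357440163 / 4061758761354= 1380.99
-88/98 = -44/49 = -0.90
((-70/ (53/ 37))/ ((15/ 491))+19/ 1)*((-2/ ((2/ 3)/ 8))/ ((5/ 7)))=14073752/ 265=53108.50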